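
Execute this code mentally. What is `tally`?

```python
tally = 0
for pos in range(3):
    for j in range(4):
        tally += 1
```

Let's trace through this code step by step.

Initialize: tally = 0
Entering loop: for pos in range(3):

After execution: tally = 12
12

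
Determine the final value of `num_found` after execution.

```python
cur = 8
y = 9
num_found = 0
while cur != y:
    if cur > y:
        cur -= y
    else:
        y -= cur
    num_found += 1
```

Let's trace through this code step by step.

Initialize: cur = 8
Initialize: y = 9
Initialize: num_found = 0
Entering loop: while cur != y:

After execution: num_found = 8
8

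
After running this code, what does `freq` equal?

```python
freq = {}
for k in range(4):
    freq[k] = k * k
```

Let's trace through this code step by step.

Initialize: freq = {}
Entering loop: for k in range(4):

After execution: freq = {0: 0, 1: 1, 2: 4, 3: 9}
{0: 0, 1: 1, 2: 4, 3: 9}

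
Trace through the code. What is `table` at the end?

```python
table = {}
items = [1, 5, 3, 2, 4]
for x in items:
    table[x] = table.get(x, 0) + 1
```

Let's trace through this code step by step.

Initialize: table = {}
Initialize: items = [1, 5, 3, 2, 4]
Entering loop: for x in items:

After execution: table = {1: 1, 5: 1, 3: 1, 2: 1, 4: 1}
{1: 1, 5: 1, 3: 1, 2: 1, 4: 1}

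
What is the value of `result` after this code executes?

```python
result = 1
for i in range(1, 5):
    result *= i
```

Let's trace through this code step by step.

Initialize: result = 1
Entering loop: for i in range(1, 5):

After execution: result = 24
24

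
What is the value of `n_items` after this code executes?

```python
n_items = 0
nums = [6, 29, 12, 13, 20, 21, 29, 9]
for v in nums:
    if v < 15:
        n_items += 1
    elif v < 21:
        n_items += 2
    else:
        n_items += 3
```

Let's trace through this code step by step.

Initialize: n_items = 0
Initialize: nums = [6, 29, 12, 13, 20, 21, 29, 9]
Entering loop: for v in nums:

After execution: n_items = 15
15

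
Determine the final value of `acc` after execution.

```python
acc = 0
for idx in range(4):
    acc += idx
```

Let's trace through this code step by step.

Initialize: acc = 0
Entering loop: for idx in range(4):

After execution: acc = 6
6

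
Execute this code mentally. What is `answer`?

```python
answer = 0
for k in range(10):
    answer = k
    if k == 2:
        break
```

Let's trace through this code step by step.

Initialize: answer = 0
Entering loop: for k in range(10):

After execution: answer = 2
2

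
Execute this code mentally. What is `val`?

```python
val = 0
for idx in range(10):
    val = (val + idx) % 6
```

Let's trace through this code step by step.

Initialize: val = 0
Entering loop: for idx in range(10):

After execution: val = 3
3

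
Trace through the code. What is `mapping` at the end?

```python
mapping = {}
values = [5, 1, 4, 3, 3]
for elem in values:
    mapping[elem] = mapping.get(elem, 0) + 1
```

Let's trace through this code step by step.

Initialize: mapping = {}
Initialize: values = [5, 1, 4, 3, 3]
Entering loop: for elem in values:

After execution: mapping = {5: 1, 1: 1, 4: 1, 3: 2}
{5: 1, 1: 1, 4: 1, 3: 2}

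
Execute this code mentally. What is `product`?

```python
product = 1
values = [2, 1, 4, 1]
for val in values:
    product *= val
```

Let's trace through this code step by step.

Initialize: product = 1
Initialize: values = [2, 1, 4, 1]
Entering loop: for val in values:

After execution: product = 8
8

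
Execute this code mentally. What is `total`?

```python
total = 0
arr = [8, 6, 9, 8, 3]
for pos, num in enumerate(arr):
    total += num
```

Let's trace through this code step by step.

Initialize: total = 0
Initialize: arr = [8, 6, 9, 8, 3]
Entering loop: for pos, num in enumerate(arr):

After execution: total = 34
34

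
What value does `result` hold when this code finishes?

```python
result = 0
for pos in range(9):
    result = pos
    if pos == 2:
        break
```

Let's trace through this code step by step.

Initialize: result = 0
Entering loop: for pos in range(9):

After execution: result = 2
2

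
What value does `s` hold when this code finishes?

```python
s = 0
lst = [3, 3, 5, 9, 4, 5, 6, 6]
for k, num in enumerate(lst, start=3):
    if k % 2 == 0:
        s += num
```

Let's trace through this code step by step.

Initialize: s = 0
Initialize: lst = [3, 3, 5, 9, 4, 5, 6, 6]
Entering loop: for k, num in enumerate(lst, start=3):

After execution: s = 23
23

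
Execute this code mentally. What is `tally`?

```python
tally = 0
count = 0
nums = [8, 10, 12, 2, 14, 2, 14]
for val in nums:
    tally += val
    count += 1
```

Let's trace through this code step by step.

Initialize: tally = 0
Initialize: count = 0
Initialize: nums = [8, 10, 12, 2, 14, 2, 14]
Entering loop: for val in nums:

After execution: tally = 62
62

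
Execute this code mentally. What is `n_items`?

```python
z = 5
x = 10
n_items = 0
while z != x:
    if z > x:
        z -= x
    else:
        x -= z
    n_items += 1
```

Let's trace through this code step by step.

Initialize: z = 5
Initialize: x = 10
Initialize: n_items = 0
Entering loop: while z != x:

After execution: n_items = 1
1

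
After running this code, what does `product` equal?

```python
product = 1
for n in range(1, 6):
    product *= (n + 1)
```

Let's trace through this code step by step.

Initialize: product = 1
Entering loop: for n in range(1, 6):

After execution: product = 720
720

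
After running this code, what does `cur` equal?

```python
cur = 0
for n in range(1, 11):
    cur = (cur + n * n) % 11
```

Let's trace through this code step by step.

Initialize: cur = 0
Entering loop: for n in range(1, 11):

After execution: cur = 0
0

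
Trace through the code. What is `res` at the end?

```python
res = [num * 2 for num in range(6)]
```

Let's trace through this code step by step.

Initialize: res = [num * 2 for num in range(6)]

After execution: res = [0, 2, 4, 6, 8, 10]
[0, 2, 4, 6, 8, 10]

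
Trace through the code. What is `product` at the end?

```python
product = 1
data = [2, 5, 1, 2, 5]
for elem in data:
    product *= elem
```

Let's trace through this code step by step.

Initialize: product = 1
Initialize: data = [2, 5, 1, 2, 5]
Entering loop: for elem in data:

After execution: product = 100
100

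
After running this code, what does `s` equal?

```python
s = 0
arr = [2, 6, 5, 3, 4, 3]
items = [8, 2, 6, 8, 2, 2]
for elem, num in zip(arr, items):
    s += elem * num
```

Let's trace through this code step by step.

Initialize: s = 0
Initialize: arr = [2, 6, 5, 3, 4, 3]
Initialize: items = [8, 2, 6, 8, 2, 2]
Entering loop: for elem, num in zip(arr, items):

After execution: s = 96
96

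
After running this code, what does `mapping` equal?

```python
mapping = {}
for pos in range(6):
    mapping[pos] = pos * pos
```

Let's trace through this code step by step.

Initialize: mapping = {}
Entering loop: for pos in range(6):

After execution: mapping = {0: 0, 1: 1, 2: 4, 3: 9, 4: 16, 5: 25}
{0: 0, 1: 1, 2: 4, 3: 9, 4: 16, 5: 25}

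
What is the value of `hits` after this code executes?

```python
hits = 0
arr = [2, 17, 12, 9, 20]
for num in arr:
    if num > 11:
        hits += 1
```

Let's trace through this code step by step.

Initialize: hits = 0
Initialize: arr = [2, 17, 12, 9, 20]
Entering loop: for num in arr:

After execution: hits = 3
3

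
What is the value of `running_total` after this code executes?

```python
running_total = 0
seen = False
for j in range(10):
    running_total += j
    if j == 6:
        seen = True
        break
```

Let's trace through this code step by step.

Initialize: running_total = 0
Initialize: seen = False
Entering loop: for j in range(10):

After execution: running_total = 21
21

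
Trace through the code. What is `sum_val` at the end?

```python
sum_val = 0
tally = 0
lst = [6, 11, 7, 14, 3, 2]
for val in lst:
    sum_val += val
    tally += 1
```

Let's trace through this code step by step.

Initialize: sum_val = 0
Initialize: tally = 0
Initialize: lst = [6, 11, 7, 14, 3, 2]
Entering loop: for val in lst:

After execution: sum_val = 43
43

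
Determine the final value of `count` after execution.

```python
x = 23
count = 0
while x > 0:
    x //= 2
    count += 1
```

Let's trace through this code step by step.

Initialize: x = 23
Initialize: count = 0
Entering loop: while x > 0:

After execution: count = 5
5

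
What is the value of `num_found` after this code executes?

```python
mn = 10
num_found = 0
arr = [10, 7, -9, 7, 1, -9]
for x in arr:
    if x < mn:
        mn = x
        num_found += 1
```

Let's trace through this code step by step.

Initialize: mn = 10
Initialize: num_found = 0
Initialize: arr = [10, 7, -9, 7, 1, -9]
Entering loop: for x in arr:

After execution: num_found = 2
2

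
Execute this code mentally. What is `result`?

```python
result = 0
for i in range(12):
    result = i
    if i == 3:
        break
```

Let's trace through this code step by step.

Initialize: result = 0
Entering loop: for i in range(12):

After execution: result = 3
3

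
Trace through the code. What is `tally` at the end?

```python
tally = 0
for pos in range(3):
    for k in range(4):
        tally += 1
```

Let's trace through this code step by step.

Initialize: tally = 0
Entering loop: for pos in range(3):

After execution: tally = 12
12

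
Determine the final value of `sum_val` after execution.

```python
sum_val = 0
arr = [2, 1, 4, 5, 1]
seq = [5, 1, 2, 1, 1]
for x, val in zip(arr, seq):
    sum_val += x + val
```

Let's trace through this code step by step.

Initialize: sum_val = 0
Initialize: arr = [2, 1, 4, 5, 1]
Initialize: seq = [5, 1, 2, 1, 1]
Entering loop: for x, val in zip(arr, seq):

After execution: sum_val = 23
23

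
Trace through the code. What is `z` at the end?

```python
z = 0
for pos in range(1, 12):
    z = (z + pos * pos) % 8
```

Let's trace through this code step by step.

Initialize: z = 0
Entering loop: for pos in range(1, 12):

After execution: z = 2
2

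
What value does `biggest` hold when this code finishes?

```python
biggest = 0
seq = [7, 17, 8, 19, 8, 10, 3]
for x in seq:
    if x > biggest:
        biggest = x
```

Let's trace through this code step by step.

Initialize: biggest = 0
Initialize: seq = [7, 17, 8, 19, 8, 10, 3]
Entering loop: for x in seq:

After execution: biggest = 19
19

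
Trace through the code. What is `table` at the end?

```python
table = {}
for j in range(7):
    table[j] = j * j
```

Let's trace through this code step by step.

Initialize: table = {}
Entering loop: for j in range(7):

After execution: table = {0: 0, 1: 1, 2: 4, 3: 9, 4: 16, 5: 25, 6: 36}
{0: 0, 1: 1, 2: 4, 3: 9, 4: 16, 5: 25, 6: 36}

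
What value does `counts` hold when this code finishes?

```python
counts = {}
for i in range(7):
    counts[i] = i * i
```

Let's trace through this code step by step.

Initialize: counts = {}
Entering loop: for i in range(7):

After execution: counts = {0: 0, 1: 1, 2: 4, 3: 9, 4: 16, 5: 25, 6: 36}
{0: 0, 1: 1, 2: 4, 3: 9, 4: 16, 5: 25, 6: 36}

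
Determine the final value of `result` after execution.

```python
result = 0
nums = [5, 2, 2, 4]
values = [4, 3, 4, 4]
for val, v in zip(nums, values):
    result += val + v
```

Let's trace through this code step by step.

Initialize: result = 0
Initialize: nums = [5, 2, 2, 4]
Initialize: values = [4, 3, 4, 4]
Entering loop: for val, v in zip(nums, values):

After execution: result = 28
28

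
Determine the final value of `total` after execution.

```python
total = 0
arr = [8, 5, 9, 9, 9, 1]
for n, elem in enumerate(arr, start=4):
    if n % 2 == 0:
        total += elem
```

Let's trace through this code step by step.

Initialize: total = 0
Initialize: arr = [8, 5, 9, 9, 9, 1]
Entering loop: for n, elem in enumerate(arr, start=4):

After execution: total = 26
26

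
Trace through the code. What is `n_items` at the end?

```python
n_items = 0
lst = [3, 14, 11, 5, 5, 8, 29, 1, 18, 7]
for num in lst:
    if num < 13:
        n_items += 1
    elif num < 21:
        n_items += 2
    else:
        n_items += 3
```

Let's trace through this code step by step.

Initialize: n_items = 0
Initialize: lst = [3, 14, 11, 5, 5, 8, 29, 1, 18, 7]
Entering loop: for num in lst:

After execution: n_items = 14
14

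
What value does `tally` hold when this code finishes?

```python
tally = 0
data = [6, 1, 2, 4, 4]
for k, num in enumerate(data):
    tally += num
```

Let's trace through this code step by step.

Initialize: tally = 0
Initialize: data = [6, 1, 2, 4, 4]
Entering loop: for k, num in enumerate(data):

After execution: tally = 17
17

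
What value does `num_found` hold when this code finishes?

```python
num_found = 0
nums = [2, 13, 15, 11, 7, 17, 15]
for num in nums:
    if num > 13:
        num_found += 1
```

Let's trace through this code step by step.

Initialize: num_found = 0
Initialize: nums = [2, 13, 15, 11, 7, 17, 15]
Entering loop: for num in nums:

After execution: num_found = 3
3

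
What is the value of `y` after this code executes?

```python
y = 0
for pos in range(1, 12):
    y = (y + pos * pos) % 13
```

Let's trace through this code step by step.

Initialize: y = 0
Entering loop: for pos in range(1, 12):

After execution: y = 12
12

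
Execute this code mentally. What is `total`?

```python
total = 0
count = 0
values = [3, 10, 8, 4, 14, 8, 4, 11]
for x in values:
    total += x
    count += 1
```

Let's trace through this code step by step.

Initialize: total = 0
Initialize: count = 0
Initialize: values = [3, 10, 8, 4, 14, 8, 4, 11]
Entering loop: for x in values:

After execution: total = 62
62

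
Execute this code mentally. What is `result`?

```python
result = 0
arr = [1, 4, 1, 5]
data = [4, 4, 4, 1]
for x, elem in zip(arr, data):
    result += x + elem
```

Let's trace through this code step by step.

Initialize: result = 0
Initialize: arr = [1, 4, 1, 5]
Initialize: data = [4, 4, 4, 1]
Entering loop: for x, elem in zip(arr, data):

After execution: result = 24
24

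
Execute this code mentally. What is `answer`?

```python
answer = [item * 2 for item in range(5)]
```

Let's trace through this code step by step.

Initialize: answer = [item * 2 for item in range(5)]

After execution: answer = [0, 2, 4, 6, 8]
[0, 2, 4, 6, 8]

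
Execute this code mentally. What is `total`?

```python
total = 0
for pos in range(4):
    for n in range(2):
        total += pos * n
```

Let's trace through this code step by step.

Initialize: total = 0
Entering loop: for pos in range(4):

After execution: total = 6
6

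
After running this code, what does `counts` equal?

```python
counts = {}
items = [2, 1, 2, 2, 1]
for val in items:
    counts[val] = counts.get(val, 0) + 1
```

Let's trace through this code step by step.

Initialize: counts = {}
Initialize: items = [2, 1, 2, 2, 1]
Entering loop: for val in items:

After execution: counts = {2: 3, 1: 2}
{2: 3, 1: 2}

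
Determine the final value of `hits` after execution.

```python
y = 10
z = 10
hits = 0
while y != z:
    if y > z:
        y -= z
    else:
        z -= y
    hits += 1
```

Let's trace through this code step by step.

Initialize: y = 10
Initialize: z = 10
Initialize: hits = 0
Entering loop: while y != z:

After execution: hits = 0
0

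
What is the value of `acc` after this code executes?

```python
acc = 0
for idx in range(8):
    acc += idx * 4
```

Let's trace through this code step by step.

Initialize: acc = 0
Entering loop: for idx in range(8):

After execution: acc = 112
112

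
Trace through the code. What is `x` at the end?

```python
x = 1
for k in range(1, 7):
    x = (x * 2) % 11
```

Let's trace through this code step by step.

Initialize: x = 1
Entering loop: for k in range(1, 7):

After execution: x = 9
9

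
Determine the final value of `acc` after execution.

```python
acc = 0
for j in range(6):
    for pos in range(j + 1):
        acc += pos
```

Let's trace through this code step by step.

Initialize: acc = 0
Entering loop: for j in range(6):

After execution: acc = 35
35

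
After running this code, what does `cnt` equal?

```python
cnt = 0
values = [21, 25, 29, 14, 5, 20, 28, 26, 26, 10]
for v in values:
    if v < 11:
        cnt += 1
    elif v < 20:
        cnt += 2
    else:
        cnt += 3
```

Let's trace through this code step by step.

Initialize: cnt = 0
Initialize: values = [21, 25, 29, 14, 5, 20, 28, 26, 26, 10]
Entering loop: for v in values:

After execution: cnt = 25
25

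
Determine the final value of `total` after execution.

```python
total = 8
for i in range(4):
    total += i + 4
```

Let's trace through this code step by step.

Initialize: total = 8
Entering loop: for i in range(4):

After execution: total = 30
30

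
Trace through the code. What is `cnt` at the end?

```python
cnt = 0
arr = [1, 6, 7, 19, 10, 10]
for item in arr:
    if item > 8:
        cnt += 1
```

Let's trace through this code step by step.

Initialize: cnt = 0
Initialize: arr = [1, 6, 7, 19, 10, 10]
Entering loop: for item in arr:

After execution: cnt = 3
3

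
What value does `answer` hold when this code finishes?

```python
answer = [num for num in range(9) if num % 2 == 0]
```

Let's trace through this code step by step.

Initialize: answer = [num for num in range(9) if num % 2 == 0]

After execution: answer = [0, 2, 4, 6, 8]
[0, 2, 4, 6, 8]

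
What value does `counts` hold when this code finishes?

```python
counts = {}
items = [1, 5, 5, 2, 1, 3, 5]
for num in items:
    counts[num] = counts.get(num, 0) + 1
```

Let's trace through this code step by step.

Initialize: counts = {}
Initialize: items = [1, 5, 5, 2, 1, 3, 5]
Entering loop: for num in items:

After execution: counts = {1: 2, 5: 3, 2: 1, 3: 1}
{1: 2, 5: 3, 2: 1, 3: 1}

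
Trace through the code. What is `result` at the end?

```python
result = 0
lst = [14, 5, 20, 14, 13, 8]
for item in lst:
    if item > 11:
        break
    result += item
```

Let's trace through this code step by step.

Initialize: result = 0
Initialize: lst = [14, 5, 20, 14, 13, 8]
Entering loop: for item in lst:

After execution: result = 0
0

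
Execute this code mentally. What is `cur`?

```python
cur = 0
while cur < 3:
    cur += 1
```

Let's trace through this code step by step.

Initialize: cur = 0
Entering loop: while cur < 3:

After execution: cur = 3
3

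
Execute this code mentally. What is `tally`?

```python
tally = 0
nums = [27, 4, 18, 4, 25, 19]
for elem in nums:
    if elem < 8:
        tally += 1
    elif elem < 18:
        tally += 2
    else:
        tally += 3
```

Let's trace through this code step by step.

Initialize: tally = 0
Initialize: nums = [27, 4, 18, 4, 25, 19]
Entering loop: for elem in nums:

After execution: tally = 14
14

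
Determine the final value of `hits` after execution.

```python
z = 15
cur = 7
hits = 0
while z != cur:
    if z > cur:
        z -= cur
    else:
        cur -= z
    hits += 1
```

Let's trace through this code step by step.

Initialize: z = 15
Initialize: cur = 7
Initialize: hits = 0
Entering loop: while z != cur:

After execution: hits = 8
8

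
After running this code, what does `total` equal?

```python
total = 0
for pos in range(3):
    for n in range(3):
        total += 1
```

Let's trace through this code step by step.

Initialize: total = 0
Entering loop: for pos in range(3):

After execution: total = 9
9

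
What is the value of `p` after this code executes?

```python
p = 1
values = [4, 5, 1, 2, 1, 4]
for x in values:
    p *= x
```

Let's trace through this code step by step.

Initialize: p = 1
Initialize: values = [4, 5, 1, 2, 1, 4]
Entering loop: for x in values:

After execution: p = 160
160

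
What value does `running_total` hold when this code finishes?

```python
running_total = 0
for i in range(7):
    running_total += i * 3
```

Let's trace through this code step by step.

Initialize: running_total = 0
Entering loop: for i in range(7):

After execution: running_total = 63
63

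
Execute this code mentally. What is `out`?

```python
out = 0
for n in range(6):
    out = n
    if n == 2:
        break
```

Let's trace through this code step by step.

Initialize: out = 0
Entering loop: for n in range(6):

After execution: out = 2
2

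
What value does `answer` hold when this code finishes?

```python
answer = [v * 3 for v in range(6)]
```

Let's trace through this code step by step.

Initialize: answer = [v * 3 for v in range(6)]

After execution: answer = [0, 3, 6, 9, 12, 15]
[0, 3, 6, 9, 12, 15]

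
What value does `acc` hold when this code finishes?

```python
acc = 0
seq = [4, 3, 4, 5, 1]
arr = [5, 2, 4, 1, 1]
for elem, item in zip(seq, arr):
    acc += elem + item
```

Let's trace through this code step by step.

Initialize: acc = 0
Initialize: seq = [4, 3, 4, 5, 1]
Initialize: arr = [5, 2, 4, 1, 1]
Entering loop: for elem, item in zip(seq, arr):

After execution: acc = 30
30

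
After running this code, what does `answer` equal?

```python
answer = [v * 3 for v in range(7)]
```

Let's trace through this code step by step.

Initialize: answer = [v * 3 for v in range(7)]

After execution: answer = [0, 3, 6, 9, 12, 15, 18]
[0, 3, 6, 9, 12, 15, 18]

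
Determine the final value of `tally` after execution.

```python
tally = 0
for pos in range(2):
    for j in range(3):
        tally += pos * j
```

Let's trace through this code step by step.

Initialize: tally = 0
Entering loop: for pos in range(2):

After execution: tally = 3
3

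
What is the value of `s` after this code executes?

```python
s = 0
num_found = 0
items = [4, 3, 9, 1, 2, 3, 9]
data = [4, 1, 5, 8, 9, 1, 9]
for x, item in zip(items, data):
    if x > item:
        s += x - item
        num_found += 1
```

Let's trace through this code step by step.

Initialize: s = 0
Initialize: num_found = 0
Initialize: items = [4, 3, 9, 1, 2, 3, 9]
Initialize: data = [4, 1, 5, 8, 9, 1, 9]
Entering loop: for x, item in zip(items, data):

After execution: s = 8
8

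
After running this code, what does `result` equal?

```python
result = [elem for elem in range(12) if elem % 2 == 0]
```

Let's trace through this code step by step.

Initialize: result = [elem for elem in range(12) if elem % 2 == 0]

After execution: result = [0, 2, 4, 6, 8, 10]
[0, 2, 4, 6, 8, 10]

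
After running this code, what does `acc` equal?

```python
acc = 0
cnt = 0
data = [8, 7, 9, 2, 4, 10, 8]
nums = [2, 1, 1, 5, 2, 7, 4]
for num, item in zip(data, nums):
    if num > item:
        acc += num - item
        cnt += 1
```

Let's trace through this code step by step.

Initialize: acc = 0
Initialize: cnt = 0
Initialize: data = [8, 7, 9, 2, 4, 10, 8]
Initialize: nums = [2, 1, 1, 5, 2, 7, 4]
Entering loop: for num, item in zip(data, nums):

After execution: acc = 29
29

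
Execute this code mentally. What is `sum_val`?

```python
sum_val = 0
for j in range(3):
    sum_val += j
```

Let's trace through this code step by step.

Initialize: sum_val = 0
Entering loop: for j in range(3):

After execution: sum_val = 3
3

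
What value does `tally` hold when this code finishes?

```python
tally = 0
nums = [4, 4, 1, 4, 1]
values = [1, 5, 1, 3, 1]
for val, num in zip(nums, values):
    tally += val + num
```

Let's trace through this code step by step.

Initialize: tally = 0
Initialize: nums = [4, 4, 1, 4, 1]
Initialize: values = [1, 5, 1, 3, 1]
Entering loop: for val, num in zip(nums, values):

After execution: tally = 25
25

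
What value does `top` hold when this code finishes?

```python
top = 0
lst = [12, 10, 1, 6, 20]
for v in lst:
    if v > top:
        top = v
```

Let's trace through this code step by step.

Initialize: top = 0
Initialize: lst = [12, 10, 1, 6, 20]
Entering loop: for v in lst:

After execution: top = 20
20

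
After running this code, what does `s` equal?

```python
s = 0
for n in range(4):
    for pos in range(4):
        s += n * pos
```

Let's trace through this code step by step.

Initialize: s = 0
Entering loop: for n in range(4):

After execution: s = 36
36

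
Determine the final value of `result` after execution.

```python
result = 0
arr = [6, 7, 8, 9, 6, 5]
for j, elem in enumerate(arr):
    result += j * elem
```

Let's trace through this code step by step.

Initialize: result = 0
Initialize: arr = [6, 7, 8, 9, 6, 5]
Entering loop: for j, elem in enumerate(arr):

After execution: result = 99
99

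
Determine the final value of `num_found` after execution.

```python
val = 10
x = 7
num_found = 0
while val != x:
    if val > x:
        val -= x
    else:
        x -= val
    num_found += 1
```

Let's trace through this code step by step.

Initialize: val = 10
Initialize: x = 7
Initialize: num_found = 0
Entering loop: while val != x:

After execution: num_found = 5
5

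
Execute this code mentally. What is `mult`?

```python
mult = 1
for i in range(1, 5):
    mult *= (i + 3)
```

Let's trace through this code step by step.

Initialize: mult = 1
Entering loop: for i in range(1, 5):

After execution: mult = 840
840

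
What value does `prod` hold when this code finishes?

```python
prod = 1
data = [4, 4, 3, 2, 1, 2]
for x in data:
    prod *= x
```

Let's trace through this code step by step.

Initialize: prod = 1
Initialize: data = [4, 4, 3, 2, 1, 2]
Entering loop: for x in data:

After execution: prod = 192
192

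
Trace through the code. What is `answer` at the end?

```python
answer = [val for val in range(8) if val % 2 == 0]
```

Let's trace through this code step by step.

Initialize: answer = [val for val in range(8) if val % 2 == 0]

After execution: answer = [0, 2, 4, 6]
[0, 2, 4, 6]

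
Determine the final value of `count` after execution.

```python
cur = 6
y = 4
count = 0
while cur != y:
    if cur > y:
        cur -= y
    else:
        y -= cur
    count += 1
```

Let's trace through this code step by step.

Initialize: cur = 6
Initialize: y = 4
Initialize: count = 0
Entering loop: while cur != y:

After execution: count = 2
2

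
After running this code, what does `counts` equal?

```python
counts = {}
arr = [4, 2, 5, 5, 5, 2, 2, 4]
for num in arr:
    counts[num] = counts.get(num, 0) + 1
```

Let's trace through this code step by step.

Initialize: counts = {}
Initialize: arr = [4, 2, 5, 5, 5, 2, 2, 4]
Entering loop: for num in arr:

After execution: counts = {4: 2, 2: 3, 5: 3}
{4: 2, 2: 3, 5: 3}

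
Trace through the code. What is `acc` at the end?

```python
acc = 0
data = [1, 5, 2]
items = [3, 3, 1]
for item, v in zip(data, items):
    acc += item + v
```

Let's trace through this code step by step.

Initialize: acc = 0
Initialize: data = [1, 5, 2]
Initialize: items = [3, 3, 1]
Entering loop: for item, v in zip(data, items):

After execution: acc = 15
15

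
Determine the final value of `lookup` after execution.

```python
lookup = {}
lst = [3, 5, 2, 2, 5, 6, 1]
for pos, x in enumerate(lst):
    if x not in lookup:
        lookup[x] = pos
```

Let's trace through this code step by step.

Initialize: lookup = {}
Initialize: lst = [3, 5, 2, 2, 5, 6, 1]
Entering loop: for pos, x in enumerate(lst):

After execution: lookup = {3: 0, 5: 1, 2: 2, 6: 5, 1: 6}
{3: 0, 5: 1, 2: 2, 6: 5, 1: 6}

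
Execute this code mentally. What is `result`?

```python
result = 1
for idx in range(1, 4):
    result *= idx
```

Let's trace through this code step by step.

Initialize: result = 1
Entering loop: for idx in range(1, 4):

After execution: result = 6
6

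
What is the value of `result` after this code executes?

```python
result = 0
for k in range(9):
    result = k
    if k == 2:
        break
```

Let's trace through this code step by step.

Initialize: result = 0
Entering loop: for k in range(9):

After execution: result = 2
2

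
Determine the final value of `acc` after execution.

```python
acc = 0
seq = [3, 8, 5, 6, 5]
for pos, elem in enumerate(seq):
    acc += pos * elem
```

Let's trace through this code step by step.

Initialize: acc = 0
Initialize: seq = [3, 8, 5, 6, 5]
Entering loop: for pos, elem in enumerate(seq):

After execution: acc = 56
56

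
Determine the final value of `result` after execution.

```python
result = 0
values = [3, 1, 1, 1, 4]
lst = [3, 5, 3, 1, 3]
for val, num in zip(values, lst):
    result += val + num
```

Let's trace through this code step by step.

Initialize: result = 0
Initialize: values = [3, 1, 1, 1, 4]
Initialize: lst = [3, 5, 3, 1, 3]
Entering loop: for val, num in zip(values, lst):

After execution: result = 25
25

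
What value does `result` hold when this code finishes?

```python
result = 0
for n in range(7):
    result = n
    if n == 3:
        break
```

Let's trace through this code step by step.

Initialize: result = 0
Entering loop: for n in range(7):

After execution: result = 3
3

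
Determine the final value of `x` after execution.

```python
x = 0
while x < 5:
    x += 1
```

Let's trace through this code step by step.

Initialize: x = 0
Entering loop: while x < 5:

After execution: x = 5
5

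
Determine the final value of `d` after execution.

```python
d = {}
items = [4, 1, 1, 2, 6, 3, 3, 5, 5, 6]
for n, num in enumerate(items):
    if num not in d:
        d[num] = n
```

Let's trace through this code step by step.

Initialize: d = {}
Initialize: items = [4, 1, 1, 2, 6, 3, 3, 5, 5, 6]
Entering loop: for n, num in enumerate(items):

After execution: d = {4: 0, 1: 1, 2: 3, 6: 4, 3: 5, 5: 7}
{4: 0, 1: 1, 2: 3, 6: 4, 3: 5, 5: 7}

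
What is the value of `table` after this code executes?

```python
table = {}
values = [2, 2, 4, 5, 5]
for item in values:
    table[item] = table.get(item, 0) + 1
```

Let's trace through this code step by step.

Initialize: table = {}
Initialize: values = [2, 2, 4, 5, 5]
Entering loop: for item in values:

After execution: table = {2: 2, 4: 1, 5: 2}
{2: 2, 4: 1, 5: 2}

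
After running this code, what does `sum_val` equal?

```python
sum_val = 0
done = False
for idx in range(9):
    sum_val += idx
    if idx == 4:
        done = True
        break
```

Let's trace through this code step by step.

Initialize: sum_val = 0
Initialize: done = False
Entering loop: for idx in range(9):

After execution: sum_val = 10
10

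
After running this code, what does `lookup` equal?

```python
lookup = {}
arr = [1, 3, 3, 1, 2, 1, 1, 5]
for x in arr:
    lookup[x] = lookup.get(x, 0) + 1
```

Let's trace through this code step by step.

Initialize: lookup = {}
Initialize: arr = [1, 3, 3, 1, 2, 1, 1, 5]
Entering loop: for x in arr:

After execution: lookup = {1: 4, 3: 2, 2: 1, 5: 1}
{1: 4, 3: 2, 2: 1, 5: 1}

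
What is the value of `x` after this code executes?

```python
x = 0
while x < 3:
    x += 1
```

Let's trace through this code step by step.

Initialize: x = 0
Entering loop: while x < 3:

After execution: x = 3
3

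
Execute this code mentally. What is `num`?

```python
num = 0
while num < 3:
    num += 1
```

Let's trace through this code step by step.

Initialize: num = 0
Entering loop: while num < 3:

After execution: num = 3
3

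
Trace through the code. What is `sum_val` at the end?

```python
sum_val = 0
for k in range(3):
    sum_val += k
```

Let's trace through this code step by step.

Initialize: sum_val = 0
Entering loop: for k in range(3):

After execution: sum_val = 3
3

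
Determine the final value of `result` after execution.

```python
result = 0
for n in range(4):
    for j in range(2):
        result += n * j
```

Let's trace through this code step by step.

Initialize: result = 0
Entering loop: for n in range(4):

After execution: result = 6
6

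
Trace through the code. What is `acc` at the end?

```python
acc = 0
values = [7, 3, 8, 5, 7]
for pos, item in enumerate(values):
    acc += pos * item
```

Let's trace through this code step by step.

Initialize: acc = 0
Initialize: values = [7, 3, 8, 5, 7]
Entering loop: for pos, item in enumerate(values):

After execution: acc = 62
62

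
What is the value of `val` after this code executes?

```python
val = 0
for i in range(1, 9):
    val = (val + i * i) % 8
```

Let's trace through this code step by step.

Initialize: val = 0
Entering loop: for i in range(1, 9):

After execution: val = 4
4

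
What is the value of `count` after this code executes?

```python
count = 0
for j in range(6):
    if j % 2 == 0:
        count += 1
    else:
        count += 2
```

Let's trace through this code step by step.

Initialize: count = 0
Entering loop: for j in range(6):

After execution: count = 9
9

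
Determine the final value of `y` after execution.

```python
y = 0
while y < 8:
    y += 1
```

Let's trace through this code step by step.

Initialize: y = 0
Entering loop: while y < 8:

After execution: y = 8
8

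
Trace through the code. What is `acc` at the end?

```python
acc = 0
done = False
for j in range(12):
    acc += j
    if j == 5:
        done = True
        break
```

Let's trace through this code step by step.

Initialize: acc = 0
Initialize: done = False
Entering loop: for j in range(12):

After execution: acc = 15
15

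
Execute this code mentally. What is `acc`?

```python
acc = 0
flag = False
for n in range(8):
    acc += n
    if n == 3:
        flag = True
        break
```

Let's trace through this code step by step.

Initialize: acc = 0
Initialize: flag = False
Entering loop: for n in range(8):

After execution: acc = 6
6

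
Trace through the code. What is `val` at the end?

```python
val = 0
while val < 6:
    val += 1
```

Let's trace through this code step by step.

Initialize: val = 0
Entering loop: while val < 6:

After execution: val = 6
6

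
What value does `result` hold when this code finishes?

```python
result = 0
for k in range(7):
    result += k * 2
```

Let's trace through this code step by step.

Initialize: result = 0
Entering loop: for k in range(7):

After execution: result = 42
42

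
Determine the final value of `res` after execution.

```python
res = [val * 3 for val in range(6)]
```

Let's trace through this code step by step.

Initialize: res = [val * 3 for val in range(6)]

After execution: res = [0, 3, 6, 9, 12, 15]
[0, 3, 6, 9, 12, 15]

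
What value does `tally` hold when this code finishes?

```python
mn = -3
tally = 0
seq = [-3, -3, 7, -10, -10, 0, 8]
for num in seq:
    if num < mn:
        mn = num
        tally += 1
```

Let's trace through this code step by step.

Initialize: mn = -3
Initialize: tally = 0
Initialize: seq = [-3, -3, 7, -10, -10, 0, 8]
Entering loop: for num in seq:

After execution: tally = 1
1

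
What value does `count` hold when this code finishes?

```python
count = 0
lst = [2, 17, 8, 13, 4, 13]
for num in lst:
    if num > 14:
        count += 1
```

Let's trace through this code step by step.

Initialize: count = 0
Initialize: lst = [2, 17, 8, 13, 4, 13]
Entering loop: for num in lst:

After execution: count = 1
1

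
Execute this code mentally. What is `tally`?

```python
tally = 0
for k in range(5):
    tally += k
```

Let's trace through this code step by step.

Initialize: tally = 0
Entering loop: for k in range(5):

After execution: tally = 10
10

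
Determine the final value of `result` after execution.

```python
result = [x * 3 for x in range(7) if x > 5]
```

Let's trace through this code step by step.

Initialize: result = [x * 3 for x in range(7) if x > 5]

After execution: result = [18]
[18]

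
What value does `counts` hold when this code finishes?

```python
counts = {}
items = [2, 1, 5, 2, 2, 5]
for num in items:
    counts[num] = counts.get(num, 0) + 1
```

Let's trace through this code step by step.

Initialize: counts = {}
Initialize: items = [2, 1, 5, 2, 2, 5]
Entering loop: for num in items:

After execution: counts = {2: 3, 1: 1, 5: 2}
{2: 3, 1: 1, 5: 2}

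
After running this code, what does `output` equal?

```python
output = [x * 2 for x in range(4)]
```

Let's trace through this code step by step.

Initialize: output = [x * 2 for x in range(4)]

After execution: output = [0, 2, 4, 6]
[0, 2, 4, 6]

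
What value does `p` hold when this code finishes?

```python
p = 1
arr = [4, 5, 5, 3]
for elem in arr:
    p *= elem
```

Let's trace through this code step by step.

Initialize: p = 1
Initialize: arr = [4, 5, 5, 3]
Entering loop: for elem in arr:

After execution: p = 300
300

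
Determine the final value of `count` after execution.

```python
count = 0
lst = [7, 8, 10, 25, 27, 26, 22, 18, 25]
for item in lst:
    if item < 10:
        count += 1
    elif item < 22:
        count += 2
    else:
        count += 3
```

Let's trace through this code step by step.

Initialize: count = 0
Initialize: lst = [7, 8, 10, 25, 27, 26, 22, 18, 25]
Entering loop: for item in lst:

After execution: count = 21
21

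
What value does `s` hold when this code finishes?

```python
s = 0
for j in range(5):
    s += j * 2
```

Let's trace through this code step by step.

Initialize: s = 0
Entering loop: for j in range(5):

After execution: s = 20
20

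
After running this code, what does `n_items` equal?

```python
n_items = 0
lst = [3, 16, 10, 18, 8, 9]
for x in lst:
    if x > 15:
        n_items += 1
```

Let's trace through this code step by step.

Initialize: n_items = 0
Initialize: lst = [3, 16, 10, 18, 8, 9]
Entering loop: for x in lst:

After execution: n_items = 2
2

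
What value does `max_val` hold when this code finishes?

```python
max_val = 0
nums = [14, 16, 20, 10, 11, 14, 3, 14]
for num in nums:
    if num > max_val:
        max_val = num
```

Let's trace through this code step by step.

Initialize: max_val = 0
Initialize: nums = [14, 16, 20, 10, 11, 14, 3, 14]
Entering loop: for num in nums:

After execution: max_val = 20
20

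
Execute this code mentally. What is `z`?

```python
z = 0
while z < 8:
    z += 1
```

Let's trace through this code step by step.

Initialize: z = 0
Entering loop: while z < 8:

After execution: z = 8
8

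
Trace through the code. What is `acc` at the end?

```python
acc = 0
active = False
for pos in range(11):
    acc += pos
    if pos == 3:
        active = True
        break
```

Let's trace through this code step by step.

Initialize: acc = 0
Initialize: active = False
Entering loop: for pos in range(11):

After execution: acc = 6
6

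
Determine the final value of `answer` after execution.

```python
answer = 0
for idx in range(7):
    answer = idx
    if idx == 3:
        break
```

Let's trace through this code step by step.

Initialize: answer = 0
Entering loop: for idx in range(7):

After execution: answer = 3
3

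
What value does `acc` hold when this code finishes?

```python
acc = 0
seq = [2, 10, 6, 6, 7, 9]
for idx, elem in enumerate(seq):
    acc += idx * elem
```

Let's trace through this code step by step.

Initialize: acc = 0
Initialize: seq = [2, 10, 6, 6, 7, 9]
Entering loop: for idx, elem in enumerate(seq):

After execution: acc = 113
113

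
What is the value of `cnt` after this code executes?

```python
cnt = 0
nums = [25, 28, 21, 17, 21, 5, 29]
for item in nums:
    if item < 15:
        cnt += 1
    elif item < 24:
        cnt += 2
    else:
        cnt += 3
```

Let's trace through this code step by step.

Initialize: cnt = 0
Initialize: nums = [25, 28, 21, 17, 21, 5, 29]
Entering loop: for item in nums:

After execution: cnt = 16
16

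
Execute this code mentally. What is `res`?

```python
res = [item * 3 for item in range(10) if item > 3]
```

Let's trace through this code step by step.

Initialize: res = [item * 3 for item in range(10) if item > 3]

After execution: res = [12, 15, 18, 21, 24, 27]
[12, 15, 18, 21, 24, 27]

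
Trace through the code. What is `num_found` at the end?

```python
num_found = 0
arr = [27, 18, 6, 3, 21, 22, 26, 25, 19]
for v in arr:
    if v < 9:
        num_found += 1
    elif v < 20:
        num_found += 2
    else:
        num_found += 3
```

Let's trace through this code step by step.

Initialize: num_found = 0
Initialize: arr = [27, 18, 6, 3, 21, 22, 26, 25, 19]
Entering loop: for v in arr:

After execution: num_found = 21
21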